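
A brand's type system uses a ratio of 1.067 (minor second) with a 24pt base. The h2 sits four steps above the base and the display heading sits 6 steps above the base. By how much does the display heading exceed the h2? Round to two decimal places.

Step 4: 24.0 × 1.067⁴ = 31.1078pt
Step 6: 24.0 × 1.067⁶ = 35.4159pt
Difference: 35.4159 − 31.1078 = 4.3081pt

4.31pt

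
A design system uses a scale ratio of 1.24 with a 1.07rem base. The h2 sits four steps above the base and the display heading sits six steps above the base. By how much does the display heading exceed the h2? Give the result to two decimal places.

1.36rem

Step 4: 1.07 × 1.24⁴ = 2.5297rem
Step 6: 1.07 × 1.24⁶ = 3.8897rem
Difference: 3.8897 − 2.5297 = 1.3600rem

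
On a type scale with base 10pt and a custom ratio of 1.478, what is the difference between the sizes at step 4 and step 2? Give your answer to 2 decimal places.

Step 2: 10.0 × 1.478² = 21.8448pt
Step 4: 10.0 × 1.478⁴ = 47.7197pt
Difference: 47.7197 − 21.8448 = 25.8749pt

25.87pt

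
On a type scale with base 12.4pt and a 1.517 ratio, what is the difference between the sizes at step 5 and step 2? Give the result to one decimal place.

Step 2: 12.4 × 1.517² = 28.536pt
Step 5: 12.4 × 1.517⁵ = 99.621pt
Difference: 99.621 − 28.536 = 71.085pt

71.1pt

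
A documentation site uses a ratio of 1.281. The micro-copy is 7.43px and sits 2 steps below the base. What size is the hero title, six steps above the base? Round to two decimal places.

7.43 × 1.281⁸ = 7.43 × 7.25092 ≈ 53.874

53.87px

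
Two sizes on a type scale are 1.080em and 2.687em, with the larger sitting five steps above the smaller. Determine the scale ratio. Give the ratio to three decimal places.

1.200

r⁵ = 2.687 / 1.080, so r = (2.687/1.080)^(1/5).
r = 2.4880^(1/5) ≈ 1.2000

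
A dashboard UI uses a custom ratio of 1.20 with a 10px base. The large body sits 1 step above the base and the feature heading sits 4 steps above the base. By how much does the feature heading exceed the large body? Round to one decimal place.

Step 1: 10.0 × 1.20 = 12.000px
Step 4: 10.0 × 1.20⁴ = 20.736px
Difference: 20.736 − 12.000 = 8.736px

8.7px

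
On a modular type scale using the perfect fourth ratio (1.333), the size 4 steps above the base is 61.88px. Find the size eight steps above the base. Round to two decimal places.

61.88 × 1.333⁴ = 61.88 × 3.15733 ≈ 195.376

195.38px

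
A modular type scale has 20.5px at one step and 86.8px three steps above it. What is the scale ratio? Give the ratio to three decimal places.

1.618

The ratio satisfies 20.5 × r³ = 86.8, so r = (86.8 / 20.5)^(1/3).
r = 4.2341^(1/3) ≈ 1.6178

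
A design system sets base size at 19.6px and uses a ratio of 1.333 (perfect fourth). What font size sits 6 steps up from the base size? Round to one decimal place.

Each step on a modular scale multiplies by the ratio, so the size n steps from the base is base × ratioⁿ.
19.6 × 1.333⁶ = 19.6 × 5.61023 ≈ 109.96

110.0px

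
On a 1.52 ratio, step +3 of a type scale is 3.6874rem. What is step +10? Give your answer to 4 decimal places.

Moving from step +3 to step +10 is 7 steps up, so multiply by r⁷.
3.6874 × 1.52⁷ = 3.6874 × 18.74585 ≈ 69.1234

69.1234rem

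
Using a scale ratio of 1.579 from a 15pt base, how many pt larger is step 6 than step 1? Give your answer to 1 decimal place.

208.8pt

Step 1: 15.0 × 1.579 = 23.685pt
Step 6: 15.0 × 1.579⁶ = 232.479pt
Difference: 232.479 − 23.685 = 208.794pt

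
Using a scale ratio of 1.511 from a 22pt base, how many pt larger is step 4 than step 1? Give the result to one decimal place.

81.4pt

Step 1: 22.0 × 1.511 = 33.242pt
Step 4: 22.0 × 1.511⁴ = 114.678pt
Difference: 114.678 − 33.242 = 81.436pt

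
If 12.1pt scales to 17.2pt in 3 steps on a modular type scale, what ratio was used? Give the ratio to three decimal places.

1.124

The ratio satisfies 12.1 × r³ = 17.2, so r = (17.2 / 12.1)^(1/3).
r = 1.4215^(1/3) ≈ 1.1244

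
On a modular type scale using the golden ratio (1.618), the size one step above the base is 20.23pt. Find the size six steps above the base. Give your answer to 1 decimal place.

20.23 × 1.618⁵ = 20.23 × 11.08901 ≈ 224.331

224.3pt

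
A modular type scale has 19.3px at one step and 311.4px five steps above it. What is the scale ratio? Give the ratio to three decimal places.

r⁵ = 311.4 / 19.3, so r = (311.4/19.3)^(1/5).
r = 16.1347^(1/5) ≈ 1.7440

1.744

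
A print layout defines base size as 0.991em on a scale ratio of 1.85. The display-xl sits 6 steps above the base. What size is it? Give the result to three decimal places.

A modular type scale is a geometric sequence: sizeₙ = base × rⁿ.
0.991 × 1.85⁶ = 0.991 × 40.08948 ≈ 39.729

39.729em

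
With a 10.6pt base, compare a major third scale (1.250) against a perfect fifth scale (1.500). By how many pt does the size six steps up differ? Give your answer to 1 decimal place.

80.3pt

Major third: 10.6 × 1.250⁶ = 40.436pt
Perfect fifth: 10.6 × 1.500⁶ = 120.741pt
Difference: 120.741 − 40.436 = 80.305pt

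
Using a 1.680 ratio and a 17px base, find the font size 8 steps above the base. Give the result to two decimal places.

17.0 × 1.680⁸ = 17.0 × 63.45623 ≈ 1078.76

1078.76px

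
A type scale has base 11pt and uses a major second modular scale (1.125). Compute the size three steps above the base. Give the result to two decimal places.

A modular type scale is a geometric sequence: sizeₙ = base × rⁿ.
11.0 × 1.125³ = 11.0 × 1.42383 ≈ 15.66

15.66pt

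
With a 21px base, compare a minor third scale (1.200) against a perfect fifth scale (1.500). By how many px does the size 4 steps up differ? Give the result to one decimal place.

62.8px

Minor third: 21.0 × 1.200⁴ = 43.546px
Perfect fifth: 21.0 × 1.500⁴ = 106.312px
Difference: 106.312 − 43.546 = 62.766px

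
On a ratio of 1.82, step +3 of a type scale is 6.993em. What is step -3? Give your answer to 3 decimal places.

0.192em

The gap is -3 − (3) = -6 steps, so the factor is 1.82^-6.
6.993 ÷ 1.82⁶ = 6.993 ÷ 36.34363 ≈ 0.192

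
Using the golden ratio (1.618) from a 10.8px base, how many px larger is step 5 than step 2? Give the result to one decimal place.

Step 2: 10.8 × 1.618² = 28.274px
Step 5: 10.8 × 1.618⁵ = 119.761px
Difference: 119.761 − 28.274 = 91.487px

91.5px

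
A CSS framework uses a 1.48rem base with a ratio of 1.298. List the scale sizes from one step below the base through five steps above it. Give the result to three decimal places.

1.140rem, 1.480rem, 1.921rem, 2.494rem, 3.237rem, 4.201rem, 5.453rem

Step -1: 1.48 ÷ 1.298 = 1.140
Step 0: 1.48rem
Step 1: 1.48 × 1.298 = 1.921
Step 2: 1.48 × 1.298² = 2.494
Step 3: 1.48 × 1.298³ = 3.237
Step 4: 1.48 × 1.298⁴ = 4.201
Step 5: 1.48 × 1.298⁵ = 5.453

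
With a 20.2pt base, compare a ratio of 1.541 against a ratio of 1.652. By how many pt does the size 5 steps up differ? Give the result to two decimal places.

At 1.541: 20.2 × 1.541⁵ = 175.5353pt
At 1.652: 20.2 × 1.652⁵ = 248.5430pt
Difference: 248.5430 − 175.5353 = 73.0077pt

73.01pt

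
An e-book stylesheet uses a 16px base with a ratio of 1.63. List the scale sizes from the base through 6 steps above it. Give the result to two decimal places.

16.00px, 26.08px, 42.51px, 69.29px, 112.95px, 184.10px, 300.09px

Step 0: 16px
Step 1: 16.0 × 1.63 = 26.08
Step 2: 16.0 × 1.63² = 42.51
Step 3: 16.0 × 1.63³ = 69.29
Step 4: 16.0 × 1.63⁴ = 112.95
Step 5: 16.0 × 1.63⁵ = 184.10
Step 6: 16.0 × 1.63⁶ = 300.09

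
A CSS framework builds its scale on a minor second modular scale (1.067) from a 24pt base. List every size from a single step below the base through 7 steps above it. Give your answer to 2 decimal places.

22.49pt, 24.00pt, 25.61pt, 27.32pt, 29.15pt, 31.11pt, 33.19pt, 35.42pt, 37.79pt

Step -1: 24.0 ÷ 1.067 = 22.49
Step 0: 24pt
Step 1: 24.0 × 1.067 = 25.61
Step 2: 24.0 × 1.067² = 27.32
Step 3: 24.0 × 1.067³ = 29.15
Step 4: 24.0 × 1.067⁴ = 31.11
Step 5: 24.0 × 1.067⁵ = 33.19
Step 6: 24.0 × 1.067⁶ = 35.42
Step 7: 24.0 × 1.067⁷ = 37.79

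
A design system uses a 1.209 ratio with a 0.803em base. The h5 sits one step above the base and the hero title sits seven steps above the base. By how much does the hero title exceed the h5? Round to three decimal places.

Step 1: 0.803 × 1.209 = 0.97083em
Step 7: 0.803 × 1.209⁷ = 3.03179em
Difference: 3.03179 − 0.97083 = 2.06096em

2.061em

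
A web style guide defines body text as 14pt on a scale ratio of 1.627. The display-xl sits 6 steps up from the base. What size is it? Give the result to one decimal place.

A modular type scale is a geometric sequence: sizeₙ = base × rⁿ.
14.0 × 1.627⁶ = 14.0 × 18.54921 ≈ 259.69

259.7pt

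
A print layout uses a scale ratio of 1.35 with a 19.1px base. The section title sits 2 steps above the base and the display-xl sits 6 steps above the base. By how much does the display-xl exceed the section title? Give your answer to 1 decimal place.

80.8px

Step 2: 19.1 × 1.35² = 34.810px
Step 6: 19.1 × 1.35⁶ = 115.621px
Difference: 115.621 − 34.810 = 80.811px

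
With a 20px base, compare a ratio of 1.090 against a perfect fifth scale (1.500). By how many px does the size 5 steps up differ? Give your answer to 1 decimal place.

At 1.090: 20.0 × 1.090⁵ = 30.772px
Perfect fifth: 20.0 × 1.500⁵ = 151.875px
Difference: 151.875 − 30.772 = 121.103px

121.1px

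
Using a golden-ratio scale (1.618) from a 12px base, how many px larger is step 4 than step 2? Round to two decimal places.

Step 2: 12.0 × 1.618² = 31.4151px
Step 4: 12.0 × 1.618⁴ = 82.2423px
Difference: 82.2423 − 31.4151 = 50.8272px

50.83px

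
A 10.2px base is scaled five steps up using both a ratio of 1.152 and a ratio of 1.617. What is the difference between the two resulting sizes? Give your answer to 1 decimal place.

At 1.152: 10.2 × 1.152⁵ = 20.695px
At 1.617: 10.2 × 1.617⁵ = 112.759px
Difference: 112.759 − 20.695 = 92.064px

92.1px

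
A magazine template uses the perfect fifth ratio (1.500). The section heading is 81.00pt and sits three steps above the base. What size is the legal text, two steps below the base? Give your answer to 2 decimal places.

81.00 ÷ 1.500⁵ = 81.00 ÷ 7.59375 ≈ 10.667

10.67pt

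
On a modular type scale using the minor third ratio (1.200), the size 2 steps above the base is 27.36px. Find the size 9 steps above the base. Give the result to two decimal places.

Moving from step +2 to step +9 is 7 steps up, so multiply by r⁷.
27.36 × 1.200⁷ = 27.36 × 3.58318 ≈ 98.036

98.04px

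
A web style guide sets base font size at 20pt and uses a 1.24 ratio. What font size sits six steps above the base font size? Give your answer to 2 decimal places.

72.70pt

Every step multiplies by the scale ratio.
20.0 × 1.24⁶ = 20.0 × 3.63522 ≈ 72.70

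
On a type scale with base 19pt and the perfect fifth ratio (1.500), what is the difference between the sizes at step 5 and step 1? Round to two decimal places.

115.78pt

Step 1: 19.0 × 1.500 = 28.5000pt
Step 5: 19.0 × 1.500⁵ = 144.2812pt
Difference: 144.2812 − 28.5000 = 115.7812pt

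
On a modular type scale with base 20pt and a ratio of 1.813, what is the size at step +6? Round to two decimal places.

710.26pt

Each step on a modular scale multiplies by the ratio, so the size n steps from the base is base × ratioⁿ.
20.0 × 1.813⁶ = 20.0 × 35.51296 ≈ 710.26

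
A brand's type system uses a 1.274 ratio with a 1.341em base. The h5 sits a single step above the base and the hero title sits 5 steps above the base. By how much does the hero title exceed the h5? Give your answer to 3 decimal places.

Step 1: 1.341 × 1.274 = 1.70843em
Step 5: 1.341 × 1.274⁵ = 4.50066em
Difference: 4.50066 − 1.70843 = 2.79223em

2.792em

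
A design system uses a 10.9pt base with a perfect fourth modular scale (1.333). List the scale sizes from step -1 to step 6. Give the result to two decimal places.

8.18pt, 10.90pt, 14.53pt, 19.37pt, 25.82pt, 34.41pt, 45.88pt, 61.15pt

Step -1: 10.9 ÷ 1.333 = 8.18
Step 0: 10.9pt
Step 1: 10.9 × 1.333 = 14.53
Step 2: 10.9 × 1.333² = 19.37
Step 3: 10.9 × 1.333³ = 25.82
Step 4: 10.9 × 1.333⁴ = 34.41
Step 5: 10.9 × 1.333⁵ = 45.88
Step 6: 10.9 × 1.333⁶ = 61.15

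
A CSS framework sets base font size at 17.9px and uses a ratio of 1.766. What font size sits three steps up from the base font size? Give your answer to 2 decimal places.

17.9 × 1.766³ = 17.9 × 5.50772 ≈ 98.59

98.59px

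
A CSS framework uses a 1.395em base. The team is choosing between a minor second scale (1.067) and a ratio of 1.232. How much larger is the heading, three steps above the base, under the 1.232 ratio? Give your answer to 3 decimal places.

0.914em

Minor second: 1.395 × 1.067³ = 1.69460em
At 1.232: 1.395 × 1.232³ = 2.60859em
Difference: 2.60859 − 1.69460 = 0.91399em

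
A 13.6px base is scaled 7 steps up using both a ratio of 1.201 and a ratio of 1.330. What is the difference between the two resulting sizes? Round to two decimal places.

51.10px

At 1.201: 13.6 × 1.201⁷ = 49.0162px
At 1.330: 13.6 × 1.330⁷ = 100.1153px
Difference: 100.1153 − 49.0162 = 51.0991px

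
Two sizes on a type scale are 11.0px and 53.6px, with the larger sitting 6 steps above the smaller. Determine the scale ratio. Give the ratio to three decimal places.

The ratio satisfies 11.0 × r⁶ = 53.6, so r = (53.6 / 11.0)^(1/6).
r = 4.8727^(1/6) ≈ 1.3021

1.302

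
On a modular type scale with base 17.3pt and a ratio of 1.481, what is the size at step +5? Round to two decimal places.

A modular type scale is a geometric sequence: sizeₙ = base × rⁿ.
17.3 × 1.481⁵ = 17.3 × 7.12484 ≈ 123.26

123.26pt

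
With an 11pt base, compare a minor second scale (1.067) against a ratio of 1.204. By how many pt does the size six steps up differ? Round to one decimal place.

17.3pt

Minor second: 11.0 × 1.067⁶ = 16.232pt
At 1.204: 11.0 × 1.204⁶ = 33.508pt
Difference: 33.508 − 16.232 = 17.276pt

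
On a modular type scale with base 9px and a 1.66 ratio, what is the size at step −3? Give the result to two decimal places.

1.97px

Each step on a modular scale multiplies by the ratio, so the size n steps from the base is base × ratioⁿ.
9.0 ÷ 1.66³ = 9.0 ÷ 4.57430 ≈ 1.97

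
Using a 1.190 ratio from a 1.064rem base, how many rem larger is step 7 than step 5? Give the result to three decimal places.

Step 5: 1.064 × 1.190⁵ = 2.53908rem
Step 7: 1.064 × 1.190⁷ = 3.59559rem
Difference: 3.59559 − 2.53908 = 1.05651rem

1.057rem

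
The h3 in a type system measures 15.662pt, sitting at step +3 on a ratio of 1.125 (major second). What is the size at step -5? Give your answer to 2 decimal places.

15.662 ÷ 1.125⁸ = 15.662 ÷ 2.56578 ≈ 6.104

6.10pt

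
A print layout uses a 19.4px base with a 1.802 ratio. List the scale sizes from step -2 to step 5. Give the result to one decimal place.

Step -2: 19.4 ÷ 1.802² = 6.0
Step -1: 19.4 ÷ 1.802 = 10.8
Step 0: 19.4px
Step 1: 19.4 × 1.802 = 35.0
Step 2: 19.4 × 1.802² = 63.0
Step 3: 19.4 × 1.802³ = 113.5
Step 4: 19.4 × 1.802⁴ = 204.6
Step 5: 19.4 × 1.802⁵ = 368.6

6.0px, 10.8px, 19.4px, 35.0px, 63.0px, 113.5px, 204.6px, 368.6px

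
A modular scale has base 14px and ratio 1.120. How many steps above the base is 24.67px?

1.120ⁿ = 24.67 / 14 = 1.7621
n = ln(1.7621) / ln(1.120) = 0.5665 / 0.1133 ≈ 5.00

5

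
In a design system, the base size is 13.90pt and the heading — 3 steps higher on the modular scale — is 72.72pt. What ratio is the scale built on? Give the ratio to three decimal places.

1.736

The ratio satisfies 13.90 × r³ = 72.72, so r = (72.72 / 13.90)^(1/3).
r = 5.2317^(1/3) ≈ 1.7360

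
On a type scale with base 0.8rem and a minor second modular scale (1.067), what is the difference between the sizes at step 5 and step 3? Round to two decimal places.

0.13rem

Step 3: 0.8 × 1.067³ = 0.9718rem
Step 5: 0.8 × 1.067⁵ = 1.1064rem
Difference: 1.1064 − 0.9718 = 0.1346rem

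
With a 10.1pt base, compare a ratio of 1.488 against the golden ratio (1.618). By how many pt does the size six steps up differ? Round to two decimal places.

71.58pt

At 1.488: 10.1 × 1.488⁶ = 109.6324pt
Golden ratio: 10.1 × 1.618⁶ = 181.2143pt
Difference: 181.2143 − 109.6324 = 71.5819pt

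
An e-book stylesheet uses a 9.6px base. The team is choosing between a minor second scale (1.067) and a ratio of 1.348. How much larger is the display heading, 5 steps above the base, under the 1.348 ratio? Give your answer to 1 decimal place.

Minor second: 9.6 × 1.067⁵ = 13.277px
At 1.348: 9.6 × 1.348⁵ = 42.729px
Difference: 42.729 − 13.277 = 29.452px

29.5px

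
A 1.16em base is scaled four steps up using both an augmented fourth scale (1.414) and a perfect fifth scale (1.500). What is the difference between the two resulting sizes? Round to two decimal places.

1.24em

Augmented fourth: 1.16 × 1.414⁴ = 4.6372em
Perfect fifth: 1.16 × 1.500⁴ = 5.8725em
Difference: 5.8725 − 4.6372 = 1.2353em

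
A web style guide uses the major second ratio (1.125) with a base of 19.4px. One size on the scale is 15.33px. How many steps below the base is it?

2

1.125ⁿ = 19.4 / 15.33 = 1.2655
n = ln(1.2655) / ln(1.125) = 0.2355 / 0.1178 ≈ 2.00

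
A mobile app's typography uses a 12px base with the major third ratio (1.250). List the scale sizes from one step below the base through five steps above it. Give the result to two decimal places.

9.60px, 12.00px, 15.00px, 18.75px, 23.44px, 29.30px, 36.62px

Step -1: 12.0 ÷ 1.250 = 9.60
Step 0: 12px
Step 1: 12.0 × 1.250 = 15.00
Step 2: 12.0 × 1.250² = 18.75
Step 3: 12.0 × 1.250³ = 23.44
Step 4: 12.0 × 1.250⁴ = 29.30
Step 5: 12.0 × 1.250⁵ = 36.62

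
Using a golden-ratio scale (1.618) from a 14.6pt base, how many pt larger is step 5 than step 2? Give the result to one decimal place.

Step 2: 14.6 × 1.618² = 38.222pt
Step 5: 14.6 × 1.618⁵ = 161.899pt
Difference: 161.899 − 38.222 = 123.677pt

123.7pt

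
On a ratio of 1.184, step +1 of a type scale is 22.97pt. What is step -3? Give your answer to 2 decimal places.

11.69pt

The gap is -3 − (1) = -4 steps, so the factor is 1.184^-4.
22.97 ÷ 1.184⁴ = 22.97 ÷ 1.96520 ≈ 11.688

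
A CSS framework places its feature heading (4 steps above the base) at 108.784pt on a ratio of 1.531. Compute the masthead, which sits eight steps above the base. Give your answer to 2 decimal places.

597.68pt

108.784 × 1.531⁴ = 108.784 × 5.49415 ≈ 597.676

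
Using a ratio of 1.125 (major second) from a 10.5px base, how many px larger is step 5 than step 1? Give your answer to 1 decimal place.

7.1px

Step 1: 10.5 × 1.125 = 11.812px
Step 5: 10.5 × 1.125⁵ = 18.921px
Difference: 18.921 − 11.812 = 7.109px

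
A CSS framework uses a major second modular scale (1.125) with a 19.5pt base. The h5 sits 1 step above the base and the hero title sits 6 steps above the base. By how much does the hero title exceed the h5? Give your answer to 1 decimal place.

Step 1: 19.5 × 1.125 = 21.938pt
Step 6: 19.5 × 1.125⁶ = 39.532pt
Difference: 39.532 − 21.938 = 17.594pt

17.6pt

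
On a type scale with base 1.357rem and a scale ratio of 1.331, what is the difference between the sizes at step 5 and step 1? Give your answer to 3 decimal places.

3.862rem

Step 1: 1.357 × 1.331 = 1.80617rem
Step 5: 1.357 × 1.331⁵ = 5.66853rem
Difference: 5.66853 − 1.80617 = 3.86236rem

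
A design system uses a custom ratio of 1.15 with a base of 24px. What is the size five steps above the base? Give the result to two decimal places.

24.0 × 1.15⁵ = 24.0 × 2.01136 ≈ 48.27

48.27px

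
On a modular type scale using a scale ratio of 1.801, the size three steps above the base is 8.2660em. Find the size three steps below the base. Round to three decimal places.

0.242em

8.2660 ÷ 1.801⁶ = 8.2660 ÷ 34.12576 ≈ 0.242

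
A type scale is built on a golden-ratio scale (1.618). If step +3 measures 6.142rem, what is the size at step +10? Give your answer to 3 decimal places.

178.303rem

The gap is 10 − (3) = 7 steps, so the factor is 1.618^7.
6.142 × 1.618⁷ = 6.142 × 29.03017 ≈ 178.303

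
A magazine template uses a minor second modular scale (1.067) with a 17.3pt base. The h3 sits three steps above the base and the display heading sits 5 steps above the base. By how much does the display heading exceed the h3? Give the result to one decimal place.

Step 3: 17.3 × 1.067³ = 21.015pt
Step 5: 17.3 × 1.067⁵ = 23.926pt
Difference: 23.926 − 21.015 = 2.911pt

2.9pt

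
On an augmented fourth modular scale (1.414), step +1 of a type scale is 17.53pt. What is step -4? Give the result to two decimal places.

17.53 ÷ 1.414⁵ = 17.53 ÷ 5.65258 ≈ 3.101

3.10pt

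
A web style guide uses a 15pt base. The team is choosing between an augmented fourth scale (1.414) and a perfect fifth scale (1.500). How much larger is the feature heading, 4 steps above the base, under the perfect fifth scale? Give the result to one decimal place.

16.0pt

Augmented fourth: 15.0 × 1.414⁴ = 59.964pt
Perfect fifth: 15.0 × 1.500⁴ = 75.938pt
Difference: 75.938 − 59.964 = 15.974pt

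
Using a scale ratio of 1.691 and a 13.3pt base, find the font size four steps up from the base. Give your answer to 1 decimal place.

13.3 × 1.691⁴ = 13.3 × 8.17663 ≈ 108.75

108.7pt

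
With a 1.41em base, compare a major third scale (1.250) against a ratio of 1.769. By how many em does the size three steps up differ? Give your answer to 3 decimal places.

5.052em

Major third: 1.41 × 1.250³ = 2.75391em
At 1.769: 1.41 × 1.769³ = 7.80553em
Difference: 7.80553 − 2.75391 = 5.05162em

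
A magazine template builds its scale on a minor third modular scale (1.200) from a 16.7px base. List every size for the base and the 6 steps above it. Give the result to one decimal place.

Step 0: 16.7px
Step 1: 16.7 × 1.200 = 20.0
Step 2: 16.7 × 1.200² = 24.0
Step 3: 16.7 × 1.200³ = 28.9
Step 4: 16.7 × 1.200⁴ = 34.6
Step 5: 16.7 × 1.200⁵ = 41.6
Step 6: 16.7 × 1.200⁶ = 49.9

16.7px, 20.0px, 24.0px, 28.9px, 34.6px, 41.6px, 49.9px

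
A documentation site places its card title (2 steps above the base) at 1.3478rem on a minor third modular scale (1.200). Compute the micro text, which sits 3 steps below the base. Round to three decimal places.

0.542rem

Moving from step +2 to step -3 is 5 steps down, so divide by r⁵.
1.3478 ÷ 1.200⁵ = 1.3478 ÷ 2.48832 ≈ 0.542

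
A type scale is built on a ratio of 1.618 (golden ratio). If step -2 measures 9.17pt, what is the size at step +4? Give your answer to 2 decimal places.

Moving from step -2 to step +4 is 6 steps up, so multiply by r⁶.
9.17 × 1.618⁶ = 9.17 × 17.94201 ≈ 164.528

164.53pt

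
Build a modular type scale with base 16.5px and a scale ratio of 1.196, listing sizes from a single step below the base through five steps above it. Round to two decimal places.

13.80px, 16.50px, 19.73px, 23.60px, 28.23px, 33.76px, 40.38px

Step -1: 16.5 ÷ 1.196 = 13.80
Step 0: 16.5px
Step 1: 16.5 × 1.196 = 19.73
Step 2: 16.5 × 1.196² = 23.60
Step 3: 16.5 × 1.196³ = 28.23
Step 4: 16.5 × 1.196⁴ = 33.76
Step 5: 16.5 × 1.196⁵ = 40.38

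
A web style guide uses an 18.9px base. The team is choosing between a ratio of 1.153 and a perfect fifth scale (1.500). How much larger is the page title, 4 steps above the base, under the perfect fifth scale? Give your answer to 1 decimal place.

At 1.153: 18.9 × 1.153⁴ = 33.403px
Perfect fifth: 18.9 × 1.500⁴ = 95.681px
Difference: 95.681 − 33.403 = 62.278px

62.3px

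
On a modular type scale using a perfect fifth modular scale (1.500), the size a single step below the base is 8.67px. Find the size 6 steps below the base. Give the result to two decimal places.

The gap is -6 − (-1) = -5 steps, so the factor is 1.500^-5.
8.67 ÷ 1.500⁵ = 8.67 ÷ 7.59375 ≈ 1.142

1.14px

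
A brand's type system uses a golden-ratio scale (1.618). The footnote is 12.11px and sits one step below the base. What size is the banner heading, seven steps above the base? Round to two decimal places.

12.11 × 1.618⁸ = 12.11 × 46.97082 ≈ 568.817

568.82px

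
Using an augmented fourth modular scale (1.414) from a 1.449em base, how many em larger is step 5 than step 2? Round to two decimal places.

Step 2: 1.449 × 1.414² = 2.8971em
Step 5: 1.449 × 1.414⁵ = 8.1906em
Difference: 8.1906 − 2.8971 = 5.2935em

5.29em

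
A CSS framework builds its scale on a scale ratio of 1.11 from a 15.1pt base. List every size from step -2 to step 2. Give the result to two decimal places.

Step -2: 15.1 ÷ 1.11² = 12.26
Step -1: 15.1 ÷ 1.11 = 13.60
Step 0: 15.1pt
Step 1: 15.1 × 1.11 = 16.76
Step 2: 15.1 × 1.11² = 18.60

12.26pt, 13.60pt, 15.10pt, 16.76pt, 18.60pt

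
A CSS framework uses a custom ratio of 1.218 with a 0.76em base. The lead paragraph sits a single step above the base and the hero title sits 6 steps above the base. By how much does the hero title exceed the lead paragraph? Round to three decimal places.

1.556em

Step 1: 0.76 × 1.218 = 0.92568em
Step 6: 0.76 × 1.218⁶ = 2.48140em
Difference: 2.48140 − 0.92568 = 1.55572em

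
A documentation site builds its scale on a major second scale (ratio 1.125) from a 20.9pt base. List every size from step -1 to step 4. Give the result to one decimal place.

Step -1: 20.9 ÷ 1.125 = 18.6
Step 0: 20.9pt
Step 1: 20.9 × 1.125 = 23.5
Step 2: 20.9 × 1.125² = 26.5
Step 3: 20.9 × 1.125³ = 29.8
Step 4: 20.9 × 1.125⁴ = 33.5

18.6pt, 20.9pt, 23.5pt, 26.5pt, 29.8pt, 33.5pt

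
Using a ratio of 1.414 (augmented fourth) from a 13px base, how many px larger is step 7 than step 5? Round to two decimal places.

Step 5: 13.0 × 1.414⁵ = 73.4836px
Step 7: 13.0 × 1.414⁷ = 146.9228px
Difference: 146.9228 − 73.4836 = 73.4392px

73.44px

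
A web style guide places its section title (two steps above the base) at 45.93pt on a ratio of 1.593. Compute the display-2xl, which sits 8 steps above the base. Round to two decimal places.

750.57pt

The gap is 8 − (2) = 6 steps, so the factor is 1.593^6.
45.93 × 1.593⁶ = 45.93 × 16.34160 ≈ 750.570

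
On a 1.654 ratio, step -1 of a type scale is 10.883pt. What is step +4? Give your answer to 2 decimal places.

134.72pt

Moving from step -1 to step +4 is 5 steps up, so multiply by r⁵.
10.883 × 1.654⁵ = 10.883 × 12.37877 ≈ 134.718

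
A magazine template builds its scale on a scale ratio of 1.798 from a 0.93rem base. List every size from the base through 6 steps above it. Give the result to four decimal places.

0.9300rem, 1.6721rem, 3.0065rem, 5.4057rem, 9.7195rem, 17.4756rem, 31.4211rem

Step 0: 0.93rem
Step 1: 0.93 × 1.798 = 1.6721
Step 2: 0.93 × 1.798² = 3.0065
Step 3: 0.93 × 1.798³ = 5.4057
Step 4: 0.93 × 1.798⁴ = 9.7195
Step 5: 0.93 × 1.798⁵ = 17.4756
Step 6: 0.93 × 1.798⁶ = 31.4211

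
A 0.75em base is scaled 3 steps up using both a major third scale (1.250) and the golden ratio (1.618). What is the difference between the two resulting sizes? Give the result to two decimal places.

1.71em

Major third: 0.75 × 1.250³ = 1.4648em
Golden ratio: 0.75 × 1.618³ = 3.1769em
Difference: 3.1769 − 1.4648 = 1.7121em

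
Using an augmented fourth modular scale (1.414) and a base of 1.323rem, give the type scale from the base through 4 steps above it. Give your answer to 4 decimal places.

Step 0: 1.323rem
Step 1: 1.323 × 1.414 = 1.8707
Step 2: 1.323 × 1.414² = 2.6452
Step 3: 1.323 × 1.414³ = 3.7403
Step 4: 1.323 × 1.414⁴ = 5.2888

1.3230rem, 1.8707rem, 2.6452rem, 3.7403rem, 5.2888rem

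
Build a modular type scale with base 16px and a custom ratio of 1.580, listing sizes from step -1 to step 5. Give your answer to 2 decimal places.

Step -1: 16.0 ÷ 1.580 = 10.13
Step 0: 16px
Step 1: 16.0 × 1.580 = 25.28
Step 2: 16.0 × 1.580² = 39.94
Step 3: 16.0 × 1.580³ = 63.11
Step 4: 16.0 × 1.580⁴ = 99.71
Step 5: 16.0 × 1.580⁵ = 157.55

10.13px, 16.00px, 25.28px, 39.94px, 63.11px, 99.71px, 157.55px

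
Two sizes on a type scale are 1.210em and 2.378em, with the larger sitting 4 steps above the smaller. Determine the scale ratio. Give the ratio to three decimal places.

1.184

The ratio satisfies 1.210 × r⁴ = 2.378, so r = (2.378 / 1.210)^(1/4).
r = 1.9653^(1/4) ≈ 1.1840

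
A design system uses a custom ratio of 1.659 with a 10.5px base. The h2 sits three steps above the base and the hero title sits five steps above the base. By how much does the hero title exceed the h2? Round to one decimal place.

Step 3: 10.5 × 1.659³ = 47.943px
Step 5: 10.5 × 1.659⁵ = 131.954px
Difference: 131.954 − 47.943 = 84.011px

84.0px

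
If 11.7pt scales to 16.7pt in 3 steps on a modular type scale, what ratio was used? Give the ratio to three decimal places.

The ratio satisfies 11.7 × r³ = 16.7, so r = (16.7 / 11.7)^(1/3).
r = 1.4274^(1/3) ≈ 1.1259

1.126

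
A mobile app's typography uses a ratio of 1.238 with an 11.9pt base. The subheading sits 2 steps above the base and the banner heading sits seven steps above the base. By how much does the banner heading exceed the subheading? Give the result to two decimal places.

Step 2: 11.9 × 1.238² = 18.2385pt
Step 7: 11.9 × 1.238⁷ = 53.0385pt
Difference: 53.0385 − 18.2385 = 34.8000pt

34.80pt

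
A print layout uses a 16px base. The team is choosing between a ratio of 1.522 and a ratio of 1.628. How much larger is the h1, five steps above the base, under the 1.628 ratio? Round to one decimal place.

At 1.522: 16.0 × 1.522⁵ = 130.675px
At 1.628: 16.0 × 1.628⁵ = 182.975px
Difference: 182.975 − 130.675 = 52.300px

52.3px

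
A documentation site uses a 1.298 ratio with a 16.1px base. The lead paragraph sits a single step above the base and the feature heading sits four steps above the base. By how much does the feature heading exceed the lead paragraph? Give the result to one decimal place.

Step 1: 16.1 × 1.298 = 20.898px
Step 4: 16.1 × 1.298⁴ = 45.701px
Difference: 45.701 − 20.898 = 24.803px

24.8px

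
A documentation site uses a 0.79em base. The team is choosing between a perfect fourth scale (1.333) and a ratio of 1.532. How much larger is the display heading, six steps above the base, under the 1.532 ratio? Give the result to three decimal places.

Perfect fourth: 0.79 × 1.333⁶ = 4.43208em
At 1.532: 0.79 × 1.532⁶ = 10.21362em
Difference: 10.21362 − 4.43208 = 5.78154em

5.782em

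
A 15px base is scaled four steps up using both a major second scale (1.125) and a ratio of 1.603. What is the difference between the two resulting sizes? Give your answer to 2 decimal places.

75.02px

Major second: 15.0 × 1.125⁴ = 24.0271px
At 1.603: 15.0 × 1.603⁴ = 99.0434px
Difference: 99.0434 − 24.0271 = 75.0163px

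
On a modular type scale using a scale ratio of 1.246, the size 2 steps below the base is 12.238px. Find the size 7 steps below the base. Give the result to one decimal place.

The gap is -7 − (-2) = -5 steps, so the factor is 1.246^-5.
12.238 ÷ 1.246⁵ = 12.238 ÷ 3.00324 ≈ 4.075

4.1px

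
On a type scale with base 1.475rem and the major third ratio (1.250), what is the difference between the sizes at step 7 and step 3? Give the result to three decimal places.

Step 3: 1.475 × 1.250³ = 2.88086rem
Step 7: 1.475 × 1.250⁷ = 7.03335rem
Difference: 7.03335 − 2.88086 = 4.15249rem

4.152rem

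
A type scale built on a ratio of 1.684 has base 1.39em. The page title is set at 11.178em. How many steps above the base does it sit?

1.684ⁿ = 11.178 / 1.39 = 8.0417
n = ln(8.0417) / ln(1.684) = 2.0846 / 0.5212 ≈ 4.00

4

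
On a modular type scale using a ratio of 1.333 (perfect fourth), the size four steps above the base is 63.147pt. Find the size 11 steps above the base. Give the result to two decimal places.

472.24pt

63.147 × 1.333⁷ = 63.147 × 7.47844 ≈ 472.241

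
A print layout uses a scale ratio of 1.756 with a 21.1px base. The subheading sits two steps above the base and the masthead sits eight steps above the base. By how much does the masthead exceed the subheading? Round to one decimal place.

1842.5px

Step 2: 21.1 × 1.756² = 65.063px
Step 8: 21.1 × 1.756⁸ = 1907.561px
Difference: 1907.561 − 65.063 = 1842.498px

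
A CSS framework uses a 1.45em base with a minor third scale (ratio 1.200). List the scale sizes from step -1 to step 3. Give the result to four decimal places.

Step -1: 1.45 ÷ 1.200 = 1.2083
Step 0: 1.45em
Step 1: 1.45 × 1.200 = 1.7400
Step 2: 1.45 × 1.200² = 2.0880
Step 3: 1.45 × 1.200³ = 2.5056

1.2083em, 1.4500em, 1.7400em, 2.0880em, 2.5056em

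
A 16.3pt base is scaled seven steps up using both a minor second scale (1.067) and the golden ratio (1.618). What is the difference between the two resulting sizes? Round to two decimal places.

Minor second: 16.3 × 1.067⁷ = 25.6648pt
Golden ratio: 16.3 × 1.618⁷ = 473.1918pt
Difference: 473.1918 − 25.6648 = 447.5270pt

447.53pt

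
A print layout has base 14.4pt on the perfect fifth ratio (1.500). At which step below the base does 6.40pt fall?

2

1.500ⁿ = 14.4 / 6.40 = 2.2500
n = ln(2.2500) / ln(1.500) = 0.8109 / 0.4055 ≈ 2.00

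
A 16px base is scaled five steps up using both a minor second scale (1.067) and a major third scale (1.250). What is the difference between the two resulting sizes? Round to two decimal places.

26.70px

Minor second: 16.0 × 1.067⁵ = 22.1280px
Major third: 16.0 × 1.250⁵ = 48.8281px
Difference: 48.8281 − 22.1280 = 26.7001px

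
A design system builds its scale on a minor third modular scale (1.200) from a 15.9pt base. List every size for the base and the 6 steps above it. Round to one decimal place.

15.9pt, 19.1pt, 22.9pt, 27.5pt, 33.0pt, 39.6pt, 47.5pt

Step 0: 15.9pt
Step 1: 15.9 × 1.200 = 19.1
Step 2: 15.9 × 1.200² = 22.9
Step 3: 15.9 × 1.200³ = 27.5
Step 4: 15.9 × 1.200⁴ = 33.0
Step 5: 15.9 × 1.200⁵ = 39.6
Step 6: 15.9 × 1.200⁶ = 47.5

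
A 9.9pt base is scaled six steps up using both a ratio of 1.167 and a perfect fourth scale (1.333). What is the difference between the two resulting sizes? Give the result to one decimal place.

At 1.167: 9.9 × 1.167⁶ = 25.007pt
Perfect fourth: 9.9 × 1.333⁶ = 55.541pt
Difference: 55.541 − 25.007 = 30.534pt

30.5pt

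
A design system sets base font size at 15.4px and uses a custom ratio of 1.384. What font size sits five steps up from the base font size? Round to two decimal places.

15.4 × 1.384⁵ = 15.4 × 5.07786 ≈ 78.20

78.20px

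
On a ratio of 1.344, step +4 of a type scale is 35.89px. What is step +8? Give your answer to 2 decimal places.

The gap is 8 − (4) = 4 steps, so the factor is 1.344^4.
35.89 × 1.344⁴ = 35.89 × 3.26285 ≈ 117.104

117.10px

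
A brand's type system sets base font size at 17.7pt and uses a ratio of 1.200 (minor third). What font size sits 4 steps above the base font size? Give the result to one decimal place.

17.7 × 1.200⁴ = 17.7 × 2.07360 ≈ 36.70

36.7pt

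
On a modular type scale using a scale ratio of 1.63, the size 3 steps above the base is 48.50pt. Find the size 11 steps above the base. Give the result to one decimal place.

2416.8pt

48.50 × 1.63⁸ = 48.50 × 49.83114 ≈ 2416.810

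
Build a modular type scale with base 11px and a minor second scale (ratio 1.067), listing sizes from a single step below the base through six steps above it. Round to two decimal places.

10.31px, 11.00px, 11.74px, 12.52px, 13.36px, 14.26px, 15.21px, 16.23px

Step -1: 11.0 ÷ 1.067 = 10.31
Step 0: 11px
Step 1: 11.0 × 1.067 = 11.74
Step 2: 11.0 × 1.067² = 12.52
Step 3: 11.0 × 1.067³ = 13.36
Step 4: 11.0 × 1.067⁴ = 14.26
Step 5: 11.0 × 1.067⁵ = 15.21
Step 6: 11.0 × 1.067⁶ = 16.23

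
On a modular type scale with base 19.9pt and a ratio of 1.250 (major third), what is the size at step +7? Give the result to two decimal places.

Each step on a modular scale multiplies by the ratio, so the size n steps from the base is base × ratioⁿ.
19.9 × 1.250⁷ = 19.9 × 4.76837 ≈ 94.89

94.89pt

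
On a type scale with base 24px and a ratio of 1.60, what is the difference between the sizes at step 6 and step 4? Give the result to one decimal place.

Step 4: 24.0 × 1.60⁴ = 157.286px
Step 6: 24.0 × 1.60⁶ = 402.653px
Difference: 402.653 − 157.286 = 245.367px

245.4px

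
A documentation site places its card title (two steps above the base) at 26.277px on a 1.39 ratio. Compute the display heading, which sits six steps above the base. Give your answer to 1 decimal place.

98.1px

26.277 × 1.39⁴ = 26.277 × 3.73301 ≈ 98.092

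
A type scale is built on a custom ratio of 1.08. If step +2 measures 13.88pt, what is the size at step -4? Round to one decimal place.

13.88 ÷ 1.08⁶ = 13.88 ÷ 1.58687 ≈ 8.747

8.7pt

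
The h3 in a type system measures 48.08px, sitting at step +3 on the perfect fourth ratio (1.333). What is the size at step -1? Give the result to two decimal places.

Moving from step +3 to step -1 is 4 steps down, so divide by r⁴.
48.08 ÷ 1.333⁴ = 48.08 ÷ 3.15733 ≈ 15.228

15.23px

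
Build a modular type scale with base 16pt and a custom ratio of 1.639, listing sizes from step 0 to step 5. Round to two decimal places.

16.00pt, 26.22pt, 42.98pt, 70.45pt, 115.46pt, 189.24pt

Step 0: 16pt
Step 1: 16.0 × 1.639 = 26.22
Step 2: 16.0 × 1.639² = 42.98
Step 3: 16.0 × 1.639³ = 70.45
Step 4: 16.0 × 1.639⁴ = 115.46
Step 5: 16.0 × 1.639⁵ = 189.24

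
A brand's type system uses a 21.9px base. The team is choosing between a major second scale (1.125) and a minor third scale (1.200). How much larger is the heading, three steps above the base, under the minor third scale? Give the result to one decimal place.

6.7px

Major second: 21.9 × 1.125³ = 31.182px
Minor third: 21.9 × 1.200³ = 37.843px
Difference: 37.843 − 31.182 = 6.661px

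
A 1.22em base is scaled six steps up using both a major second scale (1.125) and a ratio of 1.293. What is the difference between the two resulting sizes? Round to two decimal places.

3.23em

Major second: 1.22 × 1.125⁶ = 2.4733em
At 1.293: 1.22 × 1.293⁶ = 5.7010em
Difference: 5.7010 − 2.4733 = 3.2277em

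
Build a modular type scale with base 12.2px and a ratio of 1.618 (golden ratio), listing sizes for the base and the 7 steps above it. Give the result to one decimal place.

Step 0: 12.2px
Step 1: 12.2 × 1.618 = 19.7
Step 2: 12.2 × 1.618² = 31.9
Step 3: 12.2 × 1.618³ = 51.7
Step 4: 12.2 × 1.618⁴ = 83.6
Step 5: 12.2 × 1.618⁵ = 135.3
Step 6: 12.2 × 1.618⁶ = 218.9
Step 7: 12.2 × 1.618⁷ = 354.2

12.2px, 19.7px, 31.9px, 51.7px, 83.6px, 135.3px, 218.9px, 354.2px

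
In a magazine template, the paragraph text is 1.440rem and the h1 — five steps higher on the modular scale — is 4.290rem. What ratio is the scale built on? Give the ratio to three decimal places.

1.244

The ratio satisfies 1.440 × r⁵ = 4.290, so r = (4.290 / 1.440)^(1/5).
r = 2.9792^(1/5) ≈ 1.2440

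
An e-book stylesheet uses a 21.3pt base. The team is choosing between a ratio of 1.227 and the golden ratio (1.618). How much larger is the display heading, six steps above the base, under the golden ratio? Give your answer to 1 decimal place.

At 1.227: 21.3 × 1.227⁶ = 72.685pt
Golden ratio: 21.3 × 1.618⁶ = 382.165pt
Difference: 382.165 − 72.685 = 309.480pt

309.5pt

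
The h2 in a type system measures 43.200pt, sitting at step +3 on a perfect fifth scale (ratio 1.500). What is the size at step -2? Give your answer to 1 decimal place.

43.200 ÷ 1.500⁵ = 43.200 ÷ 7.59375 ≈ 5.689

5.7pt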